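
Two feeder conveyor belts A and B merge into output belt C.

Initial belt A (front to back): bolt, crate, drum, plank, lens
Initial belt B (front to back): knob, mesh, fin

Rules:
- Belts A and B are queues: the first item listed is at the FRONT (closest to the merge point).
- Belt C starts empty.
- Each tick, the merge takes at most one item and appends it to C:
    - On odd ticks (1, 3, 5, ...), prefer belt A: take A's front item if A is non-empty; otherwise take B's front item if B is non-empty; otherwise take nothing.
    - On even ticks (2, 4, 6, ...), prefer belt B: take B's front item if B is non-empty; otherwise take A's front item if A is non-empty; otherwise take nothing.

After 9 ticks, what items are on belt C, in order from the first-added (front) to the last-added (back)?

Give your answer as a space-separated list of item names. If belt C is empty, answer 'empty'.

Tick 1: prefer A, take bolt from A; A=[crate,drum,plank,lens] B=[knob,mesh,fin] C=[bolt]
Tick 2: prefer B, take knob from B; A=[crate,drum,plank,lens] B=[mesh,fin] C=[bolt,knob]
Tick 3: prefer A, take crate from A; A=[drum,plank,lens] B=[mesh,fin] C=[bolt,knob,crate]
Tick 4: prefer B, take mesh from B; A=[drum,plank,lens] B=[fin] C=[bolt,knob,crate,mesh]
Tick 5: prefer A, take drum from A; A=[plank,lens] B=[fin] C=[bolt,knob,crate,mesh,drum]
Tick 6: prefer B, take fin from B; A=[plank,lens] B=[-] C=[bolt,knob,crate,mesh,drum,fin]
Tick 7: prefer A, take plank from A; A=[lens] B=[-] C=[bolt,knob,crate,mesh,drum,fin,plank]
Tick 8: prefer B, take lens from A; A=[-] B=[-] C=[bolt,knob,crate,mesh,drum,fin,plank,lens]
Tick 9: prefer A, both empty, nothing taken; A=[-] B=[-] C=[bolt,knob,crate,mesh,drum,fin,plank,lens]

Answer: bolt knob crate mesh drum fin plank lens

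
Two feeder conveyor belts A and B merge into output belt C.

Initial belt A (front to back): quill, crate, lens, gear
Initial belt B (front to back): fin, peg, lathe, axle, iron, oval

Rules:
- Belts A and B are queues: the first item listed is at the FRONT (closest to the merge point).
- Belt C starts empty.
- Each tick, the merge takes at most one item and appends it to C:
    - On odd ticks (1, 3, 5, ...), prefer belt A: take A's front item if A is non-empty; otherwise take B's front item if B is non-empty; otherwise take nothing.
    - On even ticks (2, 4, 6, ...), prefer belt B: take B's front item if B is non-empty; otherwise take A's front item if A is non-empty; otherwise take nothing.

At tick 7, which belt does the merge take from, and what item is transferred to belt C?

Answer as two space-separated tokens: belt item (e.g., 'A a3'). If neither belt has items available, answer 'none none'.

Tick 1: prefer A, take quill from A; A=[crate,lens,gear] B=[fin,peg,lathe,axle,iron,oval] C=[quill]
Tick 2: prefer B, take fin from B; A=[crate,lens,gear] B=[peg,lathe,axle,iron,oval] C=[quill,fin]
Tick 3: prefer A, take crate from A; A=[lens,gear] B=[peg,lathe,axle,iron,oval] C=[quill,fin,crate]
Tick 4: prefer B, take peg from B; A=[lens,gear] B=[lathe,axle,iron,oval] C=[quill,fin,crate,peg]
Tick 5: prefer A, take lens from A; A=[gear] B=[lathe,axle,iron,oval] C=[quill,fin,crate,peg,lens]
Tick 6: prefer B, take lathe from B; A=[gear] B=[axle,iron,oval] C=[quill,fin,crate,peg,lens,lathe]
Tick 7: prefer A, take gear from A; A=[-] B=[axle,iron,oval] C=[quill,fin,crate,peg,lens,lathe,gear]

Answer: A gear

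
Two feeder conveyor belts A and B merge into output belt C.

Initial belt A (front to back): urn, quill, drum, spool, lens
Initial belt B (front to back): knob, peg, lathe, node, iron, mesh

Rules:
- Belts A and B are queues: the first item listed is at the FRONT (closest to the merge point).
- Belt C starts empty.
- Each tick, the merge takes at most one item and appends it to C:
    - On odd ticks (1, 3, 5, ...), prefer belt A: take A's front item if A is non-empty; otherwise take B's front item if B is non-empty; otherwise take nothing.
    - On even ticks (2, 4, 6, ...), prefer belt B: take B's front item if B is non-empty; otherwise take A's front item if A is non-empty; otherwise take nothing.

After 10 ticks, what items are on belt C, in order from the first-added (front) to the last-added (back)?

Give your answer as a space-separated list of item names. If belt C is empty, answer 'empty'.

Answer: urn knob quill peg drum lathe spool node lens iron

Derivation:
Tick 1: prefer A, take urn from A; A=[quill,drum,spool,lens] B=[knob,peg,lathe,node,iron,mesh] C=[urn]
Tick 2: prefer B, take knob from B; A=[quill,drum,spool,lens] B=[peg,lathe,node,iron,mesh] C=[urn,knob]
Tick 3: prefer A, take quill from A; A=[drum,spool,lens] B=[peg,lathe,node,iron,mesh] C=[urn,knob,quill]
Tick 4: prefer B, take peg from B; A=[drum,spool,lens] B=[lathe,node,iron,mesh] C=[urn,knob,quill,peg]
Tick 5: prefer A, take drum from A; A=[spool,lens] B=[lathe,node,iron,mesh] C=[urn,knob,quill,peg,drum]
Tick 6: prefer B, take lathe from B; A=[spool,lens] B=[node,iron,mesh] C=[urn,knob,quill,peg,drum,lathe]
Tick 7: prefer A, take spool from A; A=[lens] B=[node,iron,mesh] C=[urn,knob,quill,peg,drum,lathe,spool]
Tick 8: prefer B, take node from B; A=[lens] B=[iron,mesh] C=[urn,knob,quill,peg,drum,lathe,spool,node]
Tick 9: prefer A, take lens from A; A=[-] B=[iron,mesh] C=[urn,knob,quill,peg,drum,lathe,spool,node,lens]
Tick 10: prefer B, take iron from B; A=[-] B=[mesh] C=[urn,knob,quill,peg,drum,lathe,spool,node,lens,iron]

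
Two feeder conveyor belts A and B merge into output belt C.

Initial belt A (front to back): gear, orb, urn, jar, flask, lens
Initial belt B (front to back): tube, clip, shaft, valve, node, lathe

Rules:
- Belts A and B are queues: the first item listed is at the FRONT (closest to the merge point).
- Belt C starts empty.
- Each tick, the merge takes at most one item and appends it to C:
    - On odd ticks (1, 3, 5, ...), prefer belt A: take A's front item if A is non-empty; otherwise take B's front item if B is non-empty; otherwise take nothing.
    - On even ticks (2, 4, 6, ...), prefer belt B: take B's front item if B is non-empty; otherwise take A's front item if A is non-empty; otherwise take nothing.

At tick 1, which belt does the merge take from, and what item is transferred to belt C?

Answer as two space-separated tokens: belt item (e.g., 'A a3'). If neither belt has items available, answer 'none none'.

Answer: A gear

Derivation:
Tick 1: prefer A, take gear from A; A=[orb,urn,jar,flask,lens] B=[tube,clip,shaft,valve,node,lathe] C=[gear]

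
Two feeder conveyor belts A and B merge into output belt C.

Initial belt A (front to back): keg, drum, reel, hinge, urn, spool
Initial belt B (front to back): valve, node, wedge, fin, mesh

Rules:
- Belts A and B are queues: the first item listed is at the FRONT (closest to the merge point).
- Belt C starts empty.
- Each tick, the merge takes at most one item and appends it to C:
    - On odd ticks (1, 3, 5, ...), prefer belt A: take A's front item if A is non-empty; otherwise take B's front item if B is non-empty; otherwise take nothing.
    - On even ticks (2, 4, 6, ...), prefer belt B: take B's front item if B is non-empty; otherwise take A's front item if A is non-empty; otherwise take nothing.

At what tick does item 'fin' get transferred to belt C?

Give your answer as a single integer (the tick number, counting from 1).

Tick 1: prefer A, take keg from A; A=[drum,reel,hinge,urn,spool] B=[valve,node,wedge,fin,mesh] C=[keg]
Tick 2: prefer B, take valve from B; A=[drum,reel,hinge,urn,spool] B=[node,wedge,fin,mesh] C=[keg,valve]
Tick 3: prefer A, take drum from A; A=[reel,hinge,urn,spool] B=[node,wedge,fin,mesh] C=[keg,valve,drum]
Tick 4: prefer B, take node from B; A=[reel,hinge,urn,spool] B=[wedge,fin,mesh] C=[keg,valve,drum,node]
Tick 5: prefer A, take reel from A; A=[hinge,urn,spool] B=[wedge,fin,mesh] C=[keg,valve,drum,node,reel]
Tick 6: prefer B, take wedge from B; A=[hinge,urn,spool] B=[fin,mesh] C=[keg,valve,drum,node,reel,wedge]
Tick 7: prefer A, take hinge from A; A=[urn,spool] B=[fin,mesh] C=[keg,valve,drum,node,reel,wedge,hinge]
Tick 8: prefer B, take fin from B; A=[urn,spool] B=[mesh] C=[keg,valve,drum,node,reel,wedge,hinge,fin]

Answer: 8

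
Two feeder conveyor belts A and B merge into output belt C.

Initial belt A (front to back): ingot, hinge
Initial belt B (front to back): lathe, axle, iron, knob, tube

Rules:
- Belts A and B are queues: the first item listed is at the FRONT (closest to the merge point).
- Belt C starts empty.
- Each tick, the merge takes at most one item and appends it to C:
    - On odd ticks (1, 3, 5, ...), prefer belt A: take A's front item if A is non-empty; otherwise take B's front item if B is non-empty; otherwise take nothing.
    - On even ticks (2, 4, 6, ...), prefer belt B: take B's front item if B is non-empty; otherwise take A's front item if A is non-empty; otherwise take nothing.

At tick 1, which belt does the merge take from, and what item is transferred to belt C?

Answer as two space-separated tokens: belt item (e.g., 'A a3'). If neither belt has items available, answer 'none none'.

Answer: A ingot

Derivation:
Tick 1: prefer A, take ingot from A; A=[hinge] B=[lathe,axle,iron,knob,tube] C=[ingot]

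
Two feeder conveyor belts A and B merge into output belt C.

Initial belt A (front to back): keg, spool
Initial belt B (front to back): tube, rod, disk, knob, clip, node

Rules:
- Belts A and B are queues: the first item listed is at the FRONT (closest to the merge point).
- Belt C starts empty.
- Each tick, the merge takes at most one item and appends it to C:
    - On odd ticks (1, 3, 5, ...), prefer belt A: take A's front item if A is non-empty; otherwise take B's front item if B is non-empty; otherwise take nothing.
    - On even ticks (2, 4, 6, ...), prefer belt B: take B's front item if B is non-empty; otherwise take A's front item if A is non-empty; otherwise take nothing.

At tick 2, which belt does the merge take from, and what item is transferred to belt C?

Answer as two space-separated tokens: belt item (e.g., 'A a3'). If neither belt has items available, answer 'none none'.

Answer: B tube

Derivation:
Tick 1: prefer A, take keg from A; A=[spool] B=[tube,rod,disk,knob,clip,node] C=[keg]
Tick 2: prefer B, take tube from B; A=[spool] B=[rod,disk,knob,clip,node] C=[keg,tube]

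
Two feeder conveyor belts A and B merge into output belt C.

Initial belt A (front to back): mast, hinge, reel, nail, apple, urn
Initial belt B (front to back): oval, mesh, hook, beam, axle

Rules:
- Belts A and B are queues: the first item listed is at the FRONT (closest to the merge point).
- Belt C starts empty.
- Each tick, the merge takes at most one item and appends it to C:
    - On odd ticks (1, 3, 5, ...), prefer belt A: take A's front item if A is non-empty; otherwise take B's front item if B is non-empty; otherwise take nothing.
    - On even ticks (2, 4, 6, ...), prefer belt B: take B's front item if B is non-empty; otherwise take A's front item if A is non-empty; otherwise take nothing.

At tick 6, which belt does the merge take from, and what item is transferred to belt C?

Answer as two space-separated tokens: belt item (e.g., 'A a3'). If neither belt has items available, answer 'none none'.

Tick 1: prefer A, take mast from A; A=[hinge,reel,nail,apple,urn] B=[oval,mesh,hook,beam,axle] C=[mast]
Tick 2: prefer B, take oval from B; A=[hinge,reel,nail,apple,urn] B=[mesh,hook,beam,axle] C=[mast,oval]
Tick 3: prefer A, take hinge from A; A=[reel,nail,apple,urn] B=[mesh,hook,beam,axle] C=[mast,oval,hinge]
Tick 4: prefer B, take mesh from B; A=[reel,nail,apple,urn] B=[hook,beam,axle] C=[mast,oval,hinge,mesh]
Tick 5: prefer A, take reel from A; A=[nail,apple,urn] B=[hook,beam,axle] C=[mast,oval,hinge,mesh,reel]
Tick 6: prefer B, take hook from B; A=[nail,apple,urn] B=[beam,axle] C=[mast,oval,hinge,mesh,reel,hook]

Answer: B hook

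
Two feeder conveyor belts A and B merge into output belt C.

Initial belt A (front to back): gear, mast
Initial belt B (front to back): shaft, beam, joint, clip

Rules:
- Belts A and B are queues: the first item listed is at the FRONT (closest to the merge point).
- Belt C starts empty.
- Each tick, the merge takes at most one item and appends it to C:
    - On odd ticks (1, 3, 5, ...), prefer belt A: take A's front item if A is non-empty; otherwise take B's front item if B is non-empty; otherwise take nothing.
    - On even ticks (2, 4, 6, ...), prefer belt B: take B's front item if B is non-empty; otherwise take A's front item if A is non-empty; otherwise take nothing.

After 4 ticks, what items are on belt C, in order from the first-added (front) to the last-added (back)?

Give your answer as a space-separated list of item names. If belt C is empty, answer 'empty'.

Tick 1: prefer A, take gear from A; A=[mast] B=[shaft,beam,joint,clip] C=[gear]
Tick 2: prefer B, take shaft from B; A=[mast] B=[beam,joint,clip] C=[gear,shaft]
Tick 3: prefer A, take mast from A; A=[-] B=[beam,joint,clip] C=[gear,shaft,mast]
Tick 4: prefer B, take beam from B; A=[-] B=[joint,clip] C=[gear,shaft,mast,beam]

Answer: gear shaft mast beam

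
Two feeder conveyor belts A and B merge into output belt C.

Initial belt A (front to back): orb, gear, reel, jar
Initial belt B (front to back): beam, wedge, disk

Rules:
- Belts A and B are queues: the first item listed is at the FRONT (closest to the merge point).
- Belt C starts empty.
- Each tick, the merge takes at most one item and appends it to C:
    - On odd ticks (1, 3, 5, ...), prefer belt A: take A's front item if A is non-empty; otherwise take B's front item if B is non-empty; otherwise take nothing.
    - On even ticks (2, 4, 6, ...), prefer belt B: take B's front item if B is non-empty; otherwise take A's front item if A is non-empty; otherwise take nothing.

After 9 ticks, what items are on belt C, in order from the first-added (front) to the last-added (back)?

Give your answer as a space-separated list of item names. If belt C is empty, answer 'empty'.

Answer: orb beam gear wedge reel disk jar

Derivation:
Tick 1: prefer A, take orb from A; A=[gear,reel,jar] B=[beam,wedge,disk] C=[orb]
Tick 2: prefer B, take beam from B; A=[gear,reel,jar] B=[wedge,disk] C=[orb,beam]
Tick 3: prefer A, take gear from A; A=[reel,jar] B=[wedge,disk] C=[orb,beam,gear]
Tick 4: prefer B, take wedge from B; A=[reel,jar] B=[disk] C=[orb,beam,gear,wedge]
Tick 5: prefer A, take reel from A; A=[jar] B=[disk] C=[orb,beam,gear,wedge,reel]
Tick 6: prefer B, take disk from B; A=[jar] B=[-] C=[orb,beam,gear,wedge,reel,disk]
Tick 7: prefer A, take jar from A; A=[-] B=[-] C=[orb,beam,gear,wedge,reel,disk,jar]
Tick 8: prefer B, both empty, nothing taken; A=[-] B=[-] C=[orb,beam,gear,wedge,reel,disk,jar]
Tick 9: prefer A, both empty, nothing taken; A=[-] B=[-] C=[orb,beam,gear,wedge,reel,disk,jar]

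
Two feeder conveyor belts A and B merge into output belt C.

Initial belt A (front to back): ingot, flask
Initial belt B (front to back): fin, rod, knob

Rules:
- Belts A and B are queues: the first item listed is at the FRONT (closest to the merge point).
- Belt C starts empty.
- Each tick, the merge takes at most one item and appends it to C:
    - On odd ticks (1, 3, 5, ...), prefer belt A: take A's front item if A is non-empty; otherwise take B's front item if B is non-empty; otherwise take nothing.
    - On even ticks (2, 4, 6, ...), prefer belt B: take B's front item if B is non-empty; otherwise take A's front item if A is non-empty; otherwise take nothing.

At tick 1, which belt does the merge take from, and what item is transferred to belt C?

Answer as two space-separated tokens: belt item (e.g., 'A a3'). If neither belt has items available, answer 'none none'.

Answer: A ingot

Derivation:
Tick 1: prefer A, take ingot from A; A=[flask] B=[fin,rod,knob] C=[ingot]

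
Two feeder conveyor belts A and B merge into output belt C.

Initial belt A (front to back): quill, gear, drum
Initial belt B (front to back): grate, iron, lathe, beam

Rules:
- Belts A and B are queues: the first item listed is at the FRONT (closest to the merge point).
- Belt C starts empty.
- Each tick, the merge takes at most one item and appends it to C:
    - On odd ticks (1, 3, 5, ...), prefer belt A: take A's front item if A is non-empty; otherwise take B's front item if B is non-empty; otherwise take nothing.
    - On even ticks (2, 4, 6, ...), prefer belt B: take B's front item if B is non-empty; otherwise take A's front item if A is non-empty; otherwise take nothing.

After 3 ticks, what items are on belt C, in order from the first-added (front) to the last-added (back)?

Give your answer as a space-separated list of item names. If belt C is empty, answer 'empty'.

Answer: quill grate gear

Derivation:
Tick 1: prefer A, take quill from A; A=[gear,drum] B=[grate,iron,lathe,beam] C=[quill]
Tick 2: prefer B, take grate from B; A=[gear,drum] B=[iron,lathe,beam] C=[quill,grate]
Tick 3: prefer A, take gear from A; A=[drum] B=[iron,lathe,beam] C=[quill,grate,gear]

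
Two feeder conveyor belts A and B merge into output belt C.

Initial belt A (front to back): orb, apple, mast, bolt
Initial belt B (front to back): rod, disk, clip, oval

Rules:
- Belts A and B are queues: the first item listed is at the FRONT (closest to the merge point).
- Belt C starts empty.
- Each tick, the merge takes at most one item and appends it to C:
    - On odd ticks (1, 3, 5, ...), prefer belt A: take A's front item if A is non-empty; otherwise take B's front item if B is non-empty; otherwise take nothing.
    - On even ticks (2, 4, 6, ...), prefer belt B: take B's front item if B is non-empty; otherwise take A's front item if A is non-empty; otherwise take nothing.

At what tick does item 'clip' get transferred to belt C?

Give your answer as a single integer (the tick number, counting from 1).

Tick 1: prefer A, take orb from A; A=[apple,mast,bolt] B=[rod,disk,clip,oval] C=[orb]
Tick 2: prefer B, take rod from B; A=[apple,mast,bolt] B=[disk,clip,oval] C=[orb,rod]
Tick 3: prefer A, take apple from A; A=[mast,bolt] B=[disk,clip,oval] C=[orb,rod,apple]
Tick 4: prefer B, take disk from B; A=[mast,bolt] B=[clip,oval] C=[orb,rod,apple,disk]
Tick 5: prefer A, take mast from A; A=[bolt] B=[clip,oval] C=[orb,rod,apple,disk,mast]
Tick 6: prefer B, take clip from B; A=[bolt] B=[oval] C=[orb,rod,apple,disk,mast,clip]

Answer: 6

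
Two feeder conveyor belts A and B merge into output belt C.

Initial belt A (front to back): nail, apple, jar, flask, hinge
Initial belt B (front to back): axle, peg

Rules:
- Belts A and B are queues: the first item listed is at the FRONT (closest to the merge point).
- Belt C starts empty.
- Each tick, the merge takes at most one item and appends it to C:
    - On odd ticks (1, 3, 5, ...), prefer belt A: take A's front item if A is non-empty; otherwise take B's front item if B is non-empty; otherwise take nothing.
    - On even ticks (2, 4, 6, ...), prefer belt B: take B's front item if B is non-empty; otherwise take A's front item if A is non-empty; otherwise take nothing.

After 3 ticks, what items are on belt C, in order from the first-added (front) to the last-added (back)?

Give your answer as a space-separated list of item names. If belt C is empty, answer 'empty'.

Tick 1: prefer A, take nail from A; A=[apple,jar,flask,hinge] B=[axle,peg] C=[nail]
Tick 2: prefer B, take axle from B; A=[apple,jar,flask,hinge] B=[peg] C=[nail,axle]
Tick 3: prefer A, take apple from A; A=[jar,flask,hinge] B=[peg] C=[nail,axle,apple]

Answer: nail axle apple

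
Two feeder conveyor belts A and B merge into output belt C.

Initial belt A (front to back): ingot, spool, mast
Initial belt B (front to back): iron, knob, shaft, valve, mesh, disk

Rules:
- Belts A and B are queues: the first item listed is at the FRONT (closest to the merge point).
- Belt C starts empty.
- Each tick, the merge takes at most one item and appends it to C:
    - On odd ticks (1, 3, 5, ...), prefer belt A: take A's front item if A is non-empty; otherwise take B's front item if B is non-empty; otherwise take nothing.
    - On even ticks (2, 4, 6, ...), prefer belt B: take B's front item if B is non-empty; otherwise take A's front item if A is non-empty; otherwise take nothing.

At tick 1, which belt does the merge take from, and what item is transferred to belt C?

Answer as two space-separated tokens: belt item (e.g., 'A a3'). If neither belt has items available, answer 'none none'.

Answer: A ingot

Derivation:
Tick 1: prefer A, take ingot from A; A=[spool,mast] B=[iron,knob,shaft,valve,mesh,disk] C=[ingot]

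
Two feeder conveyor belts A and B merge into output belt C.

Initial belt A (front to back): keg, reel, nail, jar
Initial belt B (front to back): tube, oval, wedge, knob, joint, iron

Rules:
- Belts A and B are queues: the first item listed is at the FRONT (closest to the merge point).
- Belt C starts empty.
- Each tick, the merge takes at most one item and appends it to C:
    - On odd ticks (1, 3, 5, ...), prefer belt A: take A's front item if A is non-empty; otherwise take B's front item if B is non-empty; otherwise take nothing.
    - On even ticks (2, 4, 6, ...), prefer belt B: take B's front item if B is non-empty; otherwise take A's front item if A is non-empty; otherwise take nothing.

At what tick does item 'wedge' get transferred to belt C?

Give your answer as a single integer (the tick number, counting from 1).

Tick 1: prefer A, take keg from A; A=[reel,nail,jar] B=[tube,oval,wedge,knob,joint,iron] C=[keg]
Tick 2: prefer B, take tube from B; A=[reel,nail,jar] B=[oval,wedge,knob,joint,iron] C=[keg,tube]
Tick 3: prefer A, take reel from A; A=[nail,jar] B=[oval,wedge,knob,joint,iron] C=[keg,tube,reel]
Tick 4: prefer B, take oval from B; A=[nail,jar] B=[wedge,knob,joint,iron] C=[keg,tube,reel,oval]
Tick 5: prefer A, take nail from A; A=[jar] B=[wedge,knob,joint,iron] C=[keg,tube,reel,oval,nail]
Tick 6: prefer B, take wedge from B; A=[jar] B=[knob,joint,iron] C=[keg,tube,reel,oval,nail,wedge]

Answer: 6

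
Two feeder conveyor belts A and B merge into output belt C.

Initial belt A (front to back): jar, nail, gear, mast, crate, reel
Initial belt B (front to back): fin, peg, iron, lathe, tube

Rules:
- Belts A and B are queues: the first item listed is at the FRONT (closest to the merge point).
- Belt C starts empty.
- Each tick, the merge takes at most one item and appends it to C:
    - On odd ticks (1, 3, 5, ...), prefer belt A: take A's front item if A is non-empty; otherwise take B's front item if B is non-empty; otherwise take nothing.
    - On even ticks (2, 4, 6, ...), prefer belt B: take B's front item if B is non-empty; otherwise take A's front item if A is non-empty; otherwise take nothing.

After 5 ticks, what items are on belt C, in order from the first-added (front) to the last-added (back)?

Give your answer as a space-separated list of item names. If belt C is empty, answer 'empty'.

Answer: jar fin nail peg gear

Derivation:
Tick 1: prefer A, take jar from A; A=[nail,gear,mast,crate,reel] B=[fin,peg,iron,lathe,tube] C=[jar]
Tick 2: prefer B, take fin from B; A=[nail,gear,mast,crate,reel] B=[peg,iron,lathe,tube] C=[jar,fin]
Tick 3: prefer A, take nail from A; A=[gear,mast,crate,reel] B=[peg,iron,lathe,tube] C=[jar,fin,nail]
Tick 4: prefer B, take peg from B; A=[gear,mast,crate,reel] B=[iron,lathe,tube] C=[jar,fin,nail,peg]
Tick 5: prefer A, take gear from A; A=[mast,crate,reel] B=[iron,lathe,tube] C=[jar,fin,nail,peg,gear]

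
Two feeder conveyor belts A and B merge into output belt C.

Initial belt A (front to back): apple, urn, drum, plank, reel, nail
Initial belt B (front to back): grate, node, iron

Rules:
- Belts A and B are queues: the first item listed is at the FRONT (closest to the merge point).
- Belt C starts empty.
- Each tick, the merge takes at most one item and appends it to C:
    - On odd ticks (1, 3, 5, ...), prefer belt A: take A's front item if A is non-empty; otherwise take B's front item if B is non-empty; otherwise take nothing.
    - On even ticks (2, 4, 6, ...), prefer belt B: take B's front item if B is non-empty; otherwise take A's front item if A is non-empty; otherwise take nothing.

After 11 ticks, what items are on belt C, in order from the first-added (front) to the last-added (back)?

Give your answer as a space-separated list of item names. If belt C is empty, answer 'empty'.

Tick 1: prefer A, take apple from A; A=[urn,drum,plank,reel,nail] B=[grate,node,iron] C=[apple]
Tick 2: prefer B, take grate from B; A=[urn,drum,plank,reel,nail] B=[node,iron] C=[apple,grate]
Tick 3: prefer A, take urn from A; A=[drum,plank,reel,nail] B=[node,iron] C=[apple,grate,urn]
Tick 4: prefer B, take node from B; A=[drum,plank,reel,nail] B=[iron] C=[apple,grate,urn,node]
Tick 5: prefer A, take drum from A; A=[plank,reel,nail] B=[iron] C=[apple,grate,urn,node,drum]
Tick 6: prefer B, take iron from B; A=[plank,reel,nail] B=[-] C=[apple,grate,urn,node,drum,iron]
Tick 7: prefer A, take plank from A; A=[reel,nail] B=[-] C=[apple,grate,urn,node,drum,iron,plank]
Tick 8: prefer B, take reel from A; A=[nail] B=[-] C=[apple,grate,urn,node,drum,iron,plank,reel]
Tick 9: prefer A, take nail from A; A=[-] B=[-] C=[apple,grate,urn,node,drum,iron,plank,reel,nail]
Tick 10: prefer B, both empty, nothing taken; A=[-] B=[-] C=[apple,grate,urn,node,drum,iron,plank,reel,nail]
Tick 11: prefer A, both empty, nothing taken; A=[-] B=[-] C=[apple,grate,urn,node,drum,iron,plank,reel,nail]

Answer: apple grate urn node drum iron plank reel nail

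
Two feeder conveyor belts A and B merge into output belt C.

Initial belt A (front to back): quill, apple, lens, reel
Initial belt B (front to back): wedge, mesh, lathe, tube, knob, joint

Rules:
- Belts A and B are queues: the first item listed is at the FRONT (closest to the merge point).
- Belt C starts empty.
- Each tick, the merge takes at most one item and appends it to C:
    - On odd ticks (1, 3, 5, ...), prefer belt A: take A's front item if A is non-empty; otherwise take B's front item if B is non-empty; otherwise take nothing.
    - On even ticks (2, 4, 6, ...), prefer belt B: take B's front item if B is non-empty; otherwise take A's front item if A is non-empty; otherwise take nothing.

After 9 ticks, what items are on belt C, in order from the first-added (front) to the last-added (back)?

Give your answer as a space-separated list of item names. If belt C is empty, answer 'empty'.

Answer: quill wedge apple mesh lens lathe reel tube knob

Derivation:
Tick 1: prefer A, take quill from A; A=[apple,lens,reel] B=[wedge,mesh,lathe,tube,knob,joint] C=[quill]
Tick 2: prefer B, take wedge from B; A=[apple,lens,reel] B=[mesh,lathe,tube,knob,joint] C=[quill,wedge]
Tick 3: prefer A, take apple from A; A=[lens,reel] B=[mesh,lathe,tube,knob,joint] C=[quill,wedge,apple]
Tick 4: prefer B, take mesh from B; A=[lens,reel] B=[lathe,tube,knob,joint] C=[quill,wedge,apple,mesh]
Tick 5: prefer A, take lens from A; A=[reel] B=[lathe,tube,knob,joint] C=[quill,wedge,apple,mesh,lens]
Tick 6: prefer B, take lathe from B; A=[reel] B=[tube,knob,joint] C=[quill,wedge,apple,mesh,lens,lathe]
Tick 7: prefer A, take reel from A; A=[-] B=[tube,knob,joint] C=[quill,wedge,apple,mesh,lens,lathe,reel]
Tick 8: prefer B, take tube from B; A=[-] B=[knob,joint] C=[quill,wedge,apple,mesh,lens,lathe,reel,tube]
Tick 9: prefer A, take knob from B; A=[-] B=[joint] C=[quill,wedge,apple,mesh,lens,lathe,reel,tube,knob]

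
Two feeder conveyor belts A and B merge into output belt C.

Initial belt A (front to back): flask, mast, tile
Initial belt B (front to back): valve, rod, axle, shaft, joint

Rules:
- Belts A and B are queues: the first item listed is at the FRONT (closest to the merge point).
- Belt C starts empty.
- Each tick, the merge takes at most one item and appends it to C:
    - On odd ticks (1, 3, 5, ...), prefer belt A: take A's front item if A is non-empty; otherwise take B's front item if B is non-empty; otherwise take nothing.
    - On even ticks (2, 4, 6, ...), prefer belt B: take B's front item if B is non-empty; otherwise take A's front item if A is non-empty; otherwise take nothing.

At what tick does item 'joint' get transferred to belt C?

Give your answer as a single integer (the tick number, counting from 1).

Tick 1: prefer A, take flask from A; A=[mast,tile] B=[valve,rod,axle,shaft,joint] C=[flask]
Tick 2: prefer B, take valve from B; A=[mast,tile] B=[rod,axle,shaft,joint] C=[flask,valve]
Tick 3: prefer A, take mast from A; A=[tile] B=[rod,axle,shaft,joint] C=[flask,valve,mast]
Tick 4: prefer B, take rod from B; A=[tile] B=[axle,shaft,joint] C=[flask,valve,mast,rod]
Tick 5: prefer A, take tile from A; A=[-] B=[axle,shaft,joint] C=[flask,valve,mast,rod,tile]
Tick 6: prefer B, take axle from B; A=[-] B=[shaft,joint] C=[flask,valve,mast,rod,tile,axle]
Tick 7: prefer A, take shaft from B; A=[-] B=[joint] C=[flask,valve,mast,rod,tile,axle,shaft]
Tick 8: prefer B, take joint from B; A=[-] B=[-] C=[flask,valve,mast,rod,tile,axle,shaft,joint]

Answer: 8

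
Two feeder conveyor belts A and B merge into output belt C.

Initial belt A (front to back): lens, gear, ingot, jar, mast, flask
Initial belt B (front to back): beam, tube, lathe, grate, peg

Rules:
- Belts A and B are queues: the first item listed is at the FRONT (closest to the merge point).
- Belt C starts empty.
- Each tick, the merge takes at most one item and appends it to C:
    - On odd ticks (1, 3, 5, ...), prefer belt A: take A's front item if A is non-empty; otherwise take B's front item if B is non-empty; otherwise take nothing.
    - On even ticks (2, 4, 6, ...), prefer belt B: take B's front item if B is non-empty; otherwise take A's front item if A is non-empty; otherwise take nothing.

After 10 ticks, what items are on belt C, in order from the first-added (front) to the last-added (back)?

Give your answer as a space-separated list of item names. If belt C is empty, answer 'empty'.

Tick 1: prefer A, take lens from A; A=[gear,ingot,jar,mast,flask] B=[beam,tube,lathe,grate,peg] C=[lens]
Tick 2: prefer B, take beam from B; A=[gear,ingot,jar,mast,flask] B=[tube,lathe,grate,peg] C=[lens,beam]
Tick 3: prefer A, take gear from A; A=[ingot,jar,mast,flask] B=[tube,lathe,grate,peg] C=[lens,beam,gear]
Tick 4: prefer B, take tube from B; A=[ingot,jar,mast,flask] B=[lathe,grate,peg] C=[lens,beam,gear,tube]
Tick 5: prefer A, take ingot from A; A=[jar,mast,flask] B=[lathe,grate,peg] C=[lens,beam,gear,tube,ingot]
Tick 6: prefer B, take lathe from B; A=[jar,mast,flask] B=[grate,peg] C=[lens,beam,gear,tube,ingot,lathe]
Tick 7: prefer A, take jar from A; A=[mast,flask] B=[grate,peg] C=[lens,beam,gear,tube,ingot,lathe,jar]
Tick 8: prefer B, take grate from B; A=[mast,flask] B=[peg] C=[lens,beam,gear,tube,ingot,lathe,jar,grate]
Tick 9: prefer A, take mast from A; A=[flask] B=[peg] C=[lens,beam,gear,tube,ingot,lathe,jar,grate,mast]
Tick 10: prefer B, take peg from B; A=[flask] B=[-] C=[lens,beam,gear,tube,ingot,lathe,jar,grate,mast,peg]

Answer: lens beam gear tube ingot lathe jar grate mast peg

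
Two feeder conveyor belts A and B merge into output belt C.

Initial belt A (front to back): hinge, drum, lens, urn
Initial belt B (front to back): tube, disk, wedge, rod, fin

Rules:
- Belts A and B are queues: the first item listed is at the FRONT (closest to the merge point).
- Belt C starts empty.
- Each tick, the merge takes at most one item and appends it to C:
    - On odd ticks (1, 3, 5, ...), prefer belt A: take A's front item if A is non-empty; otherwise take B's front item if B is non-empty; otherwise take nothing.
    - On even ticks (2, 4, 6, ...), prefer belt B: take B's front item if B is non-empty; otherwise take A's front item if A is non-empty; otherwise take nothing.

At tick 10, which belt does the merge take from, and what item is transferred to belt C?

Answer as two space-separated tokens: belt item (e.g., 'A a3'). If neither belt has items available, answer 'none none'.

Tick 1: prefer A, take hinge from A; A=[drum,lens,urn] B=[tube,disk,wedge,rod,fin] C=[hinge]
Tick 2: prefer B, take tube from B; A=[drum,lens,urn] B=[disk,wedge,rod,fin] C=[hinge,tube]
Tick 3: prefer A, take drum from A; A=[lens,urn] B=[disk,wedge,rod,fin] C=[hinge,tube,drum]
Tick 4: prefer B, take disk from B; A=[lens,urn] B=[wedge,rod,fin] C=[hinge,tube,drum,disk]
Tick 5: prefer A, take lens from A; A=[urn] B=[wedge,rod,fin] C=[hinge,tube,drum,disk,lens]
Tick 6: prefer B, take wedge from B; A=[urn] B=[rod,fin] C=[hinge,tube,drum,disk,lens,wedge]
Tick 7: prefer A, take urn from A; A=[-] B=[rod,fin] C=[hinge,tube,drum,disk,lens,wedge,urn]
Tick 8: prefer B, take rod from B; A=[-] B=[fin] C=[hinge,tube,drum,disk,lens,wedge,urn,rod]
Tick 9: prefer A, take fin from B; A=[-] B=[-] C=[hinge,tube,drum,disk,lens,wedge,urn,rod,fin]
Tick 10: prefer B, both empty, nothing taken; A=[-] B=[-] C=[hinge,tube,drum,disk,lens,wedge,urn,rod,fin]

Answer: none none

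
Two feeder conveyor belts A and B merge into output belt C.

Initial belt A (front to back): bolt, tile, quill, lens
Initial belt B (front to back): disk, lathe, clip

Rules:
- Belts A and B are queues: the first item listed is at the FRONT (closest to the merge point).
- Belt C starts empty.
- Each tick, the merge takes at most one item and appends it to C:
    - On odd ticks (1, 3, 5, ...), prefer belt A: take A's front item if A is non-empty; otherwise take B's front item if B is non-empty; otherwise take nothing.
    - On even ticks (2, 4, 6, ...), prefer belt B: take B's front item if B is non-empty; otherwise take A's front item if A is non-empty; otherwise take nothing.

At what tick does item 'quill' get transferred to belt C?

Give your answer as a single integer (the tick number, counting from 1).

Answer: 5

Derivation:
Tick 1: prefer A, take bolt from A; A=[tile,quill,lens] B=[disk,lathe,clip] C=[bolt]
Tick 2: prefer B, take disk from B; A=[tile,quill,lens] B=[lathe,clip] C=[bolt,disk]
Tick 3: prefer A, take tile from A; A=[quill,lens] B=[lathe,clip] C=[bolt,disk,tile]
Tick 4: prefer B, take lathe from B; A=[quill,lens] B=[clip] C=[bolt,disk,tile,lathe]
Tick 5: prefer A, take quill from A; A=[lens] B=[clip] C=[bolt,disk,tile,lathe,quill]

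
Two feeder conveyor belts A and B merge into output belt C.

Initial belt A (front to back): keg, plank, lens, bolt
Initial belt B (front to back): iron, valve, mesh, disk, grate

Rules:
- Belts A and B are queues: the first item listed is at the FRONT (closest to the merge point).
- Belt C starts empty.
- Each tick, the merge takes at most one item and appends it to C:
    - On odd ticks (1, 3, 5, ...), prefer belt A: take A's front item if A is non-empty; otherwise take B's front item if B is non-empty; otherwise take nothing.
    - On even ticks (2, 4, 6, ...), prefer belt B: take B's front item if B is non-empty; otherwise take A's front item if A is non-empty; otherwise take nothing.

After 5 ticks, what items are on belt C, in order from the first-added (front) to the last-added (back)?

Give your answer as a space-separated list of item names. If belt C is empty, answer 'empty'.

Tick 1: prefer A, take keg from A; A=[plank,lens,bolt] B=[iron,valve,mesh,disk,grate] C=[keg]
Tick 2: prefer B, take iron from B; A=[plank,lens,bolt] B=[valve,mesh,disk,grate] C=[keg,iron]
Tick 3: prefer A, take plank from A; A=[lens,bolt] B=[valve,mesh,disk,grate] C=[keg,iron,plank]
Tick 4: prefer B, take valve from B; A=[lens,bolt] B=[mesh,disk,grate] C=[keg,iron,plank,valve]
Tick 5: prefer A, take lens from A; A=[bolt] B=[mesh,disk,grate] C=[keg,iron,plank,valve,lens]

Answer: keg iron plank valve lens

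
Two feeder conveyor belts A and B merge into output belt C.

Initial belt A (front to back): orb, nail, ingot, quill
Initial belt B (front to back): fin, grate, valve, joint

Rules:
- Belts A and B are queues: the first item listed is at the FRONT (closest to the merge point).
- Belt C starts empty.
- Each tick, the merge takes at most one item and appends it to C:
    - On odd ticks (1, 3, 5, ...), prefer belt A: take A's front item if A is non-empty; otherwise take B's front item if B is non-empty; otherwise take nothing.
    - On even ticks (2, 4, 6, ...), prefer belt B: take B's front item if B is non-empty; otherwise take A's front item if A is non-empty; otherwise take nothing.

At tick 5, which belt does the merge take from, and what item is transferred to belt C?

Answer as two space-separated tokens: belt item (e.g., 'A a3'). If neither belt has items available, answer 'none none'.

Tick 1: prefer A, take orb from A; A=[nail,ingot,quill] B=[fin,grate,valve,joint] C=[orb]
Tick 2: prefer B, take fin from B; A=[nail,ingot,quill] B=[grate,valve,joint] C=[orb,fin]
Tick 3: prefer A, take nail from A; A=[ingot,quill] B=[grate,valve,joint] C=[orb,fin,nail]
Tick 4: prefer B, take grate from B; A=[ingot,quill] B=[valve,joint] C=[orb,fin,nail,grate]
Tick 5: prefer A, take ingot from A; A=[quill] B=[valve,joint] C=[orb,fin,nail,grate,ingot]

Answer: A ingot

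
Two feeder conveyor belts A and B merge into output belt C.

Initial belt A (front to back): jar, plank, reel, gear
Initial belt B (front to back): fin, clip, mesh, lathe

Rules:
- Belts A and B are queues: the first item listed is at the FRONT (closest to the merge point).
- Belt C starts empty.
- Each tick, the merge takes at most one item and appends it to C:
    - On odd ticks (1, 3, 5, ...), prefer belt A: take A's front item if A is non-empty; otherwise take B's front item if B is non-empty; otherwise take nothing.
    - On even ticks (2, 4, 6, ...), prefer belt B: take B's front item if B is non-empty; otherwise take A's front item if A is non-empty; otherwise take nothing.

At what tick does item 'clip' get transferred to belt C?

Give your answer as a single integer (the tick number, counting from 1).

Answer: 4

Derivation:
Tick 1: prefer A, take jar from A; A=[plank,reel,gear] B=[fin,clip,mesh,lathe] C=[jar]
Tick 2: prefer B, take fin from B; A=[plank,reel,gear] B=[clip,mesh,lathe] C=[jar,fin]
Tick 3: prefer A, take plank from A; A=[reel,gear] B=[clip,mesh,lathe] C=[jar,fin,plank]
Tick 4: prefer B, take clip from B; A=[reel,gear] B=[mesh,lathe] C=[jar,fin,plank,clip]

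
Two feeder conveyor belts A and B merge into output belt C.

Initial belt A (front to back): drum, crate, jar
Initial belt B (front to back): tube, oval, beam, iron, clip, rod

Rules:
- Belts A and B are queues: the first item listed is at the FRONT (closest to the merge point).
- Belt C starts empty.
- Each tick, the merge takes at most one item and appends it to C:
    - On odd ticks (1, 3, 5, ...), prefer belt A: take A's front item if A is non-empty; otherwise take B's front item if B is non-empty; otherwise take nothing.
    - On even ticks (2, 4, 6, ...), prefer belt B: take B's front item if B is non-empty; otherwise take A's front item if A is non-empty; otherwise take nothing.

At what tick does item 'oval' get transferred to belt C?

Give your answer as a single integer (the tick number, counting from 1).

Answer: 4

Derivation:
Tick 1: prefer A, take drum from A; A=[crate,jar] B=[tube,oval,beam,iron,clip,rod] C=[drum]
Tick 2: prefer B, take tube from B; A=[crate,jar] B=[oval,beam,iron,clip,rod] C=[drum,tube]
Tick 3: prefer A, take crate from A; A=[jar] B=[oval,beam,iron,clip,rod] C=[drum,tube,crate]
Tick 4: prefer B, take oval from B; A=[jar] B=[beam,iron,clip,rod] C=[drum,tube,crate,oval]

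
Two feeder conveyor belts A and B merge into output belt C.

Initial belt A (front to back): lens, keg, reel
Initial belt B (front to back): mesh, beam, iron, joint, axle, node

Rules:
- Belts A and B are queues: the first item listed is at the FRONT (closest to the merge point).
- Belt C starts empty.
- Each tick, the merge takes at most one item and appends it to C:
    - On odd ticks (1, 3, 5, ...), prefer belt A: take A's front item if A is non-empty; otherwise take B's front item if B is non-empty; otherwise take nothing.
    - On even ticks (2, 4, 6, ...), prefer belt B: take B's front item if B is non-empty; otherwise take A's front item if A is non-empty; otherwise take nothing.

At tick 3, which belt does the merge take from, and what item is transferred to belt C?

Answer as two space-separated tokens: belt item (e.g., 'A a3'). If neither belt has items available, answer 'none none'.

Tick 1: prefer A, take lens from A; A=[keg,reel] B=[mesh,beam,iron,joint,axle,node] C=[lens]
Tick 2: prefer B, take mesh from B; A=[keg,reel] B=[beam,iron,joint,axle,node] C=[lens,mesh]
Tick 3: prefer A, take keg from A; A=[reel] B=[beam,iron,joint,axle,node] C=[lens,mesh,keg]

Answer: A keg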